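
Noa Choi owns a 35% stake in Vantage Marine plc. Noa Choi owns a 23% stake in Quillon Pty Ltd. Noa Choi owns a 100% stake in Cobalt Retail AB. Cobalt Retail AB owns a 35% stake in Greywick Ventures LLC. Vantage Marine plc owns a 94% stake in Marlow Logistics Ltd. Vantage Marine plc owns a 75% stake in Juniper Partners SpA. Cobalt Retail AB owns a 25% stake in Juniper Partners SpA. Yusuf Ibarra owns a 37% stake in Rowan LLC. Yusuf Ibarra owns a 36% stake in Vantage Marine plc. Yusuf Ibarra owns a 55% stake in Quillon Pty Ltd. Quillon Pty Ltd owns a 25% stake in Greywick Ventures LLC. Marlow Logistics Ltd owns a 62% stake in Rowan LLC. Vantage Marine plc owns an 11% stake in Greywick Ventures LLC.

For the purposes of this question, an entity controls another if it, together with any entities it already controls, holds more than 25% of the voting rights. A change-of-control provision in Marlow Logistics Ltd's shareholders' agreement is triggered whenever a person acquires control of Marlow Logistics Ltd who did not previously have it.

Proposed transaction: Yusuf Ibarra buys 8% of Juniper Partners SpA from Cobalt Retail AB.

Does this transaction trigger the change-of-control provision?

No

The purchase adds only to Yusuf's holdings (Cobalt's stake shrinks), so Yusuf is the only person who could newly come to control Marlow.
Yusuf holds 36% of Vantage, so Yusuf controls Vantage.
Vantage holds 94% of Marlow, so Yusuf controls Marlow.
So Yusuf already controls Marlow before the transaction.
After the purchase, Yusuf holds 8% of Juniper directly, and Cobalt's stake falls to 17%.
Yusuf controlled Marlow already, so this is not a new person acquiring control; every other person's position is unchanged or reduced.
No new person acquires control, so the clause is not triggered.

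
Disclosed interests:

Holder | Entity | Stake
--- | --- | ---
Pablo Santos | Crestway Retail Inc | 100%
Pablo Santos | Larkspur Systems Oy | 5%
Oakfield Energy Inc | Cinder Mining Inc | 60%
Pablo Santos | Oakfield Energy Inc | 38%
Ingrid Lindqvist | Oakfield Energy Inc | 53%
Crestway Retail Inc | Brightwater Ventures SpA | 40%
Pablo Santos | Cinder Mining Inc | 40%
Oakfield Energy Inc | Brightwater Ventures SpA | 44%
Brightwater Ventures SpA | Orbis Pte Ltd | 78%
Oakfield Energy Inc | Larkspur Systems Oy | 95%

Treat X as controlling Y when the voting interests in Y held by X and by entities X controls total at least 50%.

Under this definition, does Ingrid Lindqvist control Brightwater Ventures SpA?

No

Ingrid holds 53% of Oakfield, so Ingrid controls Oakfield.
Oakfield holds 95% of Larkspur, so Ingrid controls Larkspur.
Oakfield holds 60% of Cinder, so Ingrid controls Cinder.
In Brightwater, Ingrid's side holds only 44%, not ≥ 50%.
So Ingrid does not control Brightwater.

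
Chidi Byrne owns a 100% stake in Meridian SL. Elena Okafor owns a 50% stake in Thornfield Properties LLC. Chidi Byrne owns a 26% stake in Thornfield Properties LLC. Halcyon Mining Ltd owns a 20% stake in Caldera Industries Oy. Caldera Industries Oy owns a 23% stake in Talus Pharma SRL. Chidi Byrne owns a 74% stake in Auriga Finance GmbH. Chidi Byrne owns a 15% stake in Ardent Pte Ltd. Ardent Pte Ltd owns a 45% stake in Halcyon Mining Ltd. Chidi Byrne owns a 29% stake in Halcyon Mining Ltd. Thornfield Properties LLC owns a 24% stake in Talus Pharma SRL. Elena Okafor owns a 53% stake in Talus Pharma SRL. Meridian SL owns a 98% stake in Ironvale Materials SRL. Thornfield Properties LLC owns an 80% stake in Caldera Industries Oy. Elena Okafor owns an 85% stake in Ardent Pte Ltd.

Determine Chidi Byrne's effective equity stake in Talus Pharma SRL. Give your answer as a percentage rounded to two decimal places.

Chidi reaches Talus along 4 paths.
Via Thornfield: 26% × 24% = 6.24%.
Via Thornfield → Caldera: 26% × 80% × 23% = 4.784%.
Via Ardent → Halcyon → Caldera: 15% × 45% × 20% × 23% = 0.3105%.
Via Halcyon → Caldera: 29% × 20% × 23% = 1.334%.
Total: 6.24% + 4.784% + 0.3105% + 1.334% = 12.6685%.
Rounded: 12.67%.

12.67%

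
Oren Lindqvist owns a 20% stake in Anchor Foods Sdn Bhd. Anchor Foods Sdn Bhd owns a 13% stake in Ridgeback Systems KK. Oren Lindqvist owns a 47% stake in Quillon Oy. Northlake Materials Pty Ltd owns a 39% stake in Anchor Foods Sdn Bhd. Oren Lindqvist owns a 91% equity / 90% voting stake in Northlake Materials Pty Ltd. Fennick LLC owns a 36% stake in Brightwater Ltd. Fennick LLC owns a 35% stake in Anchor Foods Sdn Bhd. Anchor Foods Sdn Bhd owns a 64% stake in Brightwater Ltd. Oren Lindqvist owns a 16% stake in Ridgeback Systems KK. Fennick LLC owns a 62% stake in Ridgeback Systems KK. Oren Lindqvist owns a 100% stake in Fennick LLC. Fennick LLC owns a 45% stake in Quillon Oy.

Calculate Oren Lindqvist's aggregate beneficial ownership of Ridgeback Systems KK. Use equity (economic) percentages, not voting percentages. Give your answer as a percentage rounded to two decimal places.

89.76%

Oren reaches Ridgeback along 5 paths.
Via Fennick → Anchor: 100% × 35% × 13% = 4.55%.
Via Anchor: 20% × 13% = 2.6%.
Via Northlake → Anchor: 91% × 39% × 13% = 4.6137%.
Direct stake: 16% = 16%.
Via Fennick: 100% × 62% = 62%.
Total: 4.55% + 2.6% + 4.6137% + 16% + 62% = 89.7637%.
Rounded: 89.76%.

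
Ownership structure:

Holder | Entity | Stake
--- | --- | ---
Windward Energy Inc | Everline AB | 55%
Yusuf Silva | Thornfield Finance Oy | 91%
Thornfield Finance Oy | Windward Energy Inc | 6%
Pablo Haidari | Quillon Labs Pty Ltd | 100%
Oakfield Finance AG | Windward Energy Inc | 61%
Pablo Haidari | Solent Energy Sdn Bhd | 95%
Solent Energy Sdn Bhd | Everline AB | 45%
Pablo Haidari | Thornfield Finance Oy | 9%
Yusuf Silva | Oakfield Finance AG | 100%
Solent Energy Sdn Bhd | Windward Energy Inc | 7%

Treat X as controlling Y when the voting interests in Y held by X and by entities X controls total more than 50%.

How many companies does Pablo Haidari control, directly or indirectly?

2

Pablo holds 95% of Solent, so Pablo controls Solent.
Pablo holds 100% of Quillon, so Pablo controls Quillon.
No other company's threshold is met.
Pablo controls 2 companies.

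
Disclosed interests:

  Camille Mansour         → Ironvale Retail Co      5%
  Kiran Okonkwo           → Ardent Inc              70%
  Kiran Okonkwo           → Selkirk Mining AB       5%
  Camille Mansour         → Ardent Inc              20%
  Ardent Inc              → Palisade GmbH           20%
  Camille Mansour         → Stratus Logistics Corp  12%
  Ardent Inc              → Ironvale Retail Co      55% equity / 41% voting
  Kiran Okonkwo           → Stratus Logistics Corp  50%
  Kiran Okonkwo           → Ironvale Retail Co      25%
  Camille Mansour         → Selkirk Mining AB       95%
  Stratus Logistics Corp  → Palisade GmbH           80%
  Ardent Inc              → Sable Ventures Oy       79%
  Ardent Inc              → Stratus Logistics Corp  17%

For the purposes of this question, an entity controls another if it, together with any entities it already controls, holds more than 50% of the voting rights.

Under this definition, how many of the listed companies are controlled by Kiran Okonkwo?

5

Kiran holds 70% of Ardent, so Kiran controls Ardent.
Kiran and Ardent together hold 25% + 41% = 66% of Ironvale, so Kiran controls Ironvale.
Ardent holds 79% of Sable, so Kiran controls Sable.
Ardent and Kiran together hold 17% + 50% = 67% of Stratus, so Kiran controls Stratus.
Ardent and Stratus together hold 20% + 80% = 100% of Palisade, so Kiran controls Palisade.
No other company's threshold is met.
Kiran controls 5 companies.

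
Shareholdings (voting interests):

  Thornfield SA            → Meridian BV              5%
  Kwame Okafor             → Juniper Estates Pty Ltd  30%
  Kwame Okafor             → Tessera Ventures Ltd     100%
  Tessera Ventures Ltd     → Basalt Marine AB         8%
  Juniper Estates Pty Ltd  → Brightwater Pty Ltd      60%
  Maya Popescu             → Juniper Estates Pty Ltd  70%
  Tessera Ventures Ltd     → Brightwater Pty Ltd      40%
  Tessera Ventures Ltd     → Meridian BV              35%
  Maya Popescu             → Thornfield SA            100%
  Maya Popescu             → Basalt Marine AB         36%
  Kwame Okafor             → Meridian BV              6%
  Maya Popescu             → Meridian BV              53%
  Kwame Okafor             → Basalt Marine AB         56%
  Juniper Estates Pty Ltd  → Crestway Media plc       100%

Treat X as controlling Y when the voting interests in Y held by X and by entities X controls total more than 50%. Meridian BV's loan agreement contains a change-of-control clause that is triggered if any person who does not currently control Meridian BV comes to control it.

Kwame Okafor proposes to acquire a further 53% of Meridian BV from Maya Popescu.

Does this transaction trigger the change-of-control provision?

The purchase adds only to Kwame's holdings (Maya's stake shrinks), so Kwame is the only person who could newly come to control Meridian.
Kwame holds 100% of Tessera, so Kwame controls Tessera.
Kwame and Tessera together hold 56% + 8% = 64% of Basalt, so Kwame controls Basalt.
In Meridian, Kwame's side holds only 35% + 6% = 41%, not > 50%.
So before the transaction, Kwame does not control Meridian.
After the purchase, Kwame's direct stake in Meridian rises to 6% + 53% = 59%, and Maya's stake falls to 0%.
Tessera and Kwame together hold 35% + 59% = 94% of Meridian, so Kwame controls Meridian.
Kwame did not control Meridian before and does after, so the clause is triggered.

Yes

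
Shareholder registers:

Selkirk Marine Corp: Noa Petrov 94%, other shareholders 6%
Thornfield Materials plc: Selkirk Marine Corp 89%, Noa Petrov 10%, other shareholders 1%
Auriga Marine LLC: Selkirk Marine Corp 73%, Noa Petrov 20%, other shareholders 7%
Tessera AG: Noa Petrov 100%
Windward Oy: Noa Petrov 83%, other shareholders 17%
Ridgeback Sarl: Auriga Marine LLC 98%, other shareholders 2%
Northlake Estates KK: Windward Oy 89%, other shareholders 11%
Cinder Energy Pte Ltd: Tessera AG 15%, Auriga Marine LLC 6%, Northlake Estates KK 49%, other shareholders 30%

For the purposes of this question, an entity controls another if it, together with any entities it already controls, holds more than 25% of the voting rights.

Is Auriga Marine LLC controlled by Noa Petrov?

Noa holds 94% of Selkirk, so Noa controls Selkirk.
Selkirk and Noa together hold 73% + 20% = 93% of Auriga, so Noa controls Auriga.

Yes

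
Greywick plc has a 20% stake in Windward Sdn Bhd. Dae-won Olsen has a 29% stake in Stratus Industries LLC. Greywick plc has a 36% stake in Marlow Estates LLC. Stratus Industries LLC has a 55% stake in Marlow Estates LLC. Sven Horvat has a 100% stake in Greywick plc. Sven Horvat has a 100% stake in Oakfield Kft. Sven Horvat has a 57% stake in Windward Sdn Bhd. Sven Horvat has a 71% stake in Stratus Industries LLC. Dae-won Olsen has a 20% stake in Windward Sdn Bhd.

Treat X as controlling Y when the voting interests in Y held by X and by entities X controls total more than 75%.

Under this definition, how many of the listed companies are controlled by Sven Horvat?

3

Sven holds 100% of Greywick, so Sven controls Greywick.
Sven holds 100% of Oakfield, so Sven controls Oakfield.
Sven and Greywick together hold 57% + 20% = 77% of Windward, so Sven controls Windward.
No other company's threshold is met.
Sven controls 3 companies.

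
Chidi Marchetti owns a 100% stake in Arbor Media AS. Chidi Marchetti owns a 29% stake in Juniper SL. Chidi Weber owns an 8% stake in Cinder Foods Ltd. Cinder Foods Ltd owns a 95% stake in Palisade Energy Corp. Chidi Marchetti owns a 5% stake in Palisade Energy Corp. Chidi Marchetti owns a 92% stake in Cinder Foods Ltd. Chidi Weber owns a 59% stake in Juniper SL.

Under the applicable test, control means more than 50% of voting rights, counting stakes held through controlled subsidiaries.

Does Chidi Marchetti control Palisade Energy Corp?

Chidi Marchetti holds 92% of Cinder, so Chidi Marchetti controls Cinder.
Cinder and Chidi Marchetti together hold 95% + 5% = 100% of Palisade, so Chidi Marchetti controls Palisade.

Yes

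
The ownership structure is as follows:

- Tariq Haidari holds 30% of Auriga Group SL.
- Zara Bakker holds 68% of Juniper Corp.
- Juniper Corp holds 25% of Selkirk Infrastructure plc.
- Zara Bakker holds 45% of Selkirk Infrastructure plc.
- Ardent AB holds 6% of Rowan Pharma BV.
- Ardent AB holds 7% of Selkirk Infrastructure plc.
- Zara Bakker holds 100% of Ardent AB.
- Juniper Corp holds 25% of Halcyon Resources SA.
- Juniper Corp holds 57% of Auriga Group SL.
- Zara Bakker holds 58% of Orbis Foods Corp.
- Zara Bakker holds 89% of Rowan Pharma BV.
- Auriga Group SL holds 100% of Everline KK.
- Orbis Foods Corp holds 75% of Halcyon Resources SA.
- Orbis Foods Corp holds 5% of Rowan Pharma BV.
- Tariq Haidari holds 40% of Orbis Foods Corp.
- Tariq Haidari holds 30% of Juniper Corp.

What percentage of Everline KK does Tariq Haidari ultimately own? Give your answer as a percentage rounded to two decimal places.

Tariq reaches Everline along 2 paths.
Via Juniper → Auriga: 30% × 57% × 100% = 17.1%.
Via Auriga: 30% × 100% = 30%.
Total: 17.1% + 30% = 47.1%.
Rounded: 47.10%.

47.10%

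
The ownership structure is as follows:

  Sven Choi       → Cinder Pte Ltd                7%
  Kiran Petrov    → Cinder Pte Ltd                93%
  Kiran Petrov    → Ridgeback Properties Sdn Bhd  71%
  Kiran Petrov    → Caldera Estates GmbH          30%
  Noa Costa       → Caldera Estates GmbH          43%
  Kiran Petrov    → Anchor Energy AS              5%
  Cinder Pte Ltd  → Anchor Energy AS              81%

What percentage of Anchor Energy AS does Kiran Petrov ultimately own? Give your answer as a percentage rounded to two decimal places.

Kiran reaches Anchor along 2 paths.
Direct stake: 5% = 5%.
Via Cinder: 93% × 81% = 75.33%.
Total: 5% + 75.33% = 80.33%.

80.33%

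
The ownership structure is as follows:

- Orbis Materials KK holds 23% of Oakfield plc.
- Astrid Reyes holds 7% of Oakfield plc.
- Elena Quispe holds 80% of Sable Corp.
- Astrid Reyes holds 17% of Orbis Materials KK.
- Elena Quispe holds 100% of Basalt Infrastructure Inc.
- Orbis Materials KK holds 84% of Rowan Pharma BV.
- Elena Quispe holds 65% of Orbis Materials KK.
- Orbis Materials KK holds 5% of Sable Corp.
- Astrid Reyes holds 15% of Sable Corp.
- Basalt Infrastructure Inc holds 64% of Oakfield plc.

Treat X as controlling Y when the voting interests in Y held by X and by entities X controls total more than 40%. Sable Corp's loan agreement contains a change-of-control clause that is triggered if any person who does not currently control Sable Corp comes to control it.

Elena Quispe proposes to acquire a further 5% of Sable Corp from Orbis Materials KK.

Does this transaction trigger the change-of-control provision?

No

The purchase adds only to Elena's holdings (Orbis's stake shrinks), so Elena is the only person who could newly come to control Sable.
Elena holds 65% of Orbis, so Elena controls Orbis.
Orbis and Elena together hold 5% + 80% = 85% of Sable, so Elena controls Sable.
So Elena already controls Sable before the transaction.
After the purchase, Elena's direct stake in Sable rises to 80% + 5% = 85%, and Orbis's stake falls to 0%.
Elena controlled Sable already, so this is not a new person acquiring control; every other person's position is unchanged or reduced.
No new person acquires control, so the clause is not triggered.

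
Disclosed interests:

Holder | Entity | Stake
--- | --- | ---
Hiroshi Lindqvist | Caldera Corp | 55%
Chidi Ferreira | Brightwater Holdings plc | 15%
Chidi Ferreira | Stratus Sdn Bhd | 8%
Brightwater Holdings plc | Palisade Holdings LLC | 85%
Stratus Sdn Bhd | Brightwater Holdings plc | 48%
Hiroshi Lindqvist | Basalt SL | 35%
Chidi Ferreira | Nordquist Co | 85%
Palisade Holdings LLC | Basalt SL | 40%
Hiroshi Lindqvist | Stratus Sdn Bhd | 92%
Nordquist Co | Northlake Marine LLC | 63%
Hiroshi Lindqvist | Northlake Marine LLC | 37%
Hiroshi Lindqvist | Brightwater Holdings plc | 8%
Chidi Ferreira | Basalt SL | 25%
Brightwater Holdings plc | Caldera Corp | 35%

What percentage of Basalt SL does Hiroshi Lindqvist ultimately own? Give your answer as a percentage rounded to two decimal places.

Hiroshi reaches Basalt along 3 paths.
Direct stake: 35% = 35%.
Via Stratus → Brightwater → Palisade: 92% × 48% × 85% × 40% = 15.0144%.
Via Brightwater → Palisade: 8% × 85% × 40% = 2.72%.
Total: 35% + 15.0144% + 2.72% = 52.7344%.
Rounded: 52.73%.

52.73%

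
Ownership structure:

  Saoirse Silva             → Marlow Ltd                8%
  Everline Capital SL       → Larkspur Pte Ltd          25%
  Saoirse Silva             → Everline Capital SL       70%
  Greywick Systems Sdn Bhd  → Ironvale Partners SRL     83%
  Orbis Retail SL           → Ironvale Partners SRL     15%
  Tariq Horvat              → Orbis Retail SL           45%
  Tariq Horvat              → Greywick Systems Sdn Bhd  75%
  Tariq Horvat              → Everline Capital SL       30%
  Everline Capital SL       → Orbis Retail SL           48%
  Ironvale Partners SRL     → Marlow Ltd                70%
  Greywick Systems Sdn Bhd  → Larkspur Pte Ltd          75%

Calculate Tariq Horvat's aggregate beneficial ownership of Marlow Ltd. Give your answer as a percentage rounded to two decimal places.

49.81%

Tariq reaches Marlow along 3 paths.
Via Greywick → Ironvale: 75% × 83% × 70% = 43.575%.
Via Orbis → Ironvale: 45% × 15% × 70% = 4.725%.
Via Everline → Orbis → Ironvale: 30% × 48% × 15% × 70% = 1.512%.
Total: 43.575% + 4.725% + 1.512% = 49.812%.
Rounded: 49.81%.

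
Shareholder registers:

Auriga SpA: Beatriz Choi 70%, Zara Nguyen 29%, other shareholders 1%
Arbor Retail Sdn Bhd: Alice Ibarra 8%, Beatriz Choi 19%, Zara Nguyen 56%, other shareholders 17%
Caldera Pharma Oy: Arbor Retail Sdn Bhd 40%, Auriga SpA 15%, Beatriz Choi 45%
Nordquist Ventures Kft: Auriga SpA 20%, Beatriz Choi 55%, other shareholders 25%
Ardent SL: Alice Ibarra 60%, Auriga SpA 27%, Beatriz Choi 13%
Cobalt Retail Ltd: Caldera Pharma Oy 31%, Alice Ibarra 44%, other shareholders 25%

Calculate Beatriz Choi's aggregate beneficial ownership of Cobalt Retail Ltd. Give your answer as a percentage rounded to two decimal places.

Beatriz reaches Cobalt along 3 paths.
Via Arbor → Caldera: 19% × 40% × 31% = 2.356%.
Via Auriga → Caldera: 70% × 15% × 31% = 3.255%.
Via Caldera: 45% × 31% = 13.95%.
Total: 2.356% + 3.255% + 13.95% = 19.561%.
Rounded: 19.56%.

19.56%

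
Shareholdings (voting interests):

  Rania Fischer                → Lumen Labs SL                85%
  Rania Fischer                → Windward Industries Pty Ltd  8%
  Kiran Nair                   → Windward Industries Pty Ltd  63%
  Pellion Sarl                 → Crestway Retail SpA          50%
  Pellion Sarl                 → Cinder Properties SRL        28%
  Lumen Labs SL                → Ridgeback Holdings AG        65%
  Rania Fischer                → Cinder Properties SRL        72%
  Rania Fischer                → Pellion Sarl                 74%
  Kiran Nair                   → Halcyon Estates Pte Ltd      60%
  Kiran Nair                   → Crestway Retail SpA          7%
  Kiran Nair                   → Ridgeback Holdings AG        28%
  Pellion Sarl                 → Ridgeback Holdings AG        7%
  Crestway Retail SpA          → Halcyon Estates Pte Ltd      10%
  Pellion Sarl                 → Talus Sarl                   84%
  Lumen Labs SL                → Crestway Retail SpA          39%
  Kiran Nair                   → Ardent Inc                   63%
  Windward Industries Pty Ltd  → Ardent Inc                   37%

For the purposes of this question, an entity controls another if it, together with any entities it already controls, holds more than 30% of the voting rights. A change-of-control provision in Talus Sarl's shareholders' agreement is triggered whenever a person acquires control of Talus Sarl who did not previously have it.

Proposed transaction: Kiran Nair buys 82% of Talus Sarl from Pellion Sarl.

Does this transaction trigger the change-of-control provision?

The purchase adds only to Kiran's holdings (Pellion's stake shrinks), so Kiran is the only person who could newly come to control Talus.
Kiran holds 63% of Windward, so Kiran controls Windward.
Kiran and Windward together hold 63% + 37% = 100% of Ardent, so Kiran controls Ardent.
Kiran holds 60% of Halcyon, so Kiran controls Halcyon.
Neither Kiran nor any entity Kiran controls holds any voting interest in Talus.
So before the transaction, Kiran does not control Talus.
After the purchase, Kiran holds 82% of Talus directly, and Pellion's stake falls to 2%.
Kiran holds 82% of Talus, so Kiran controls Talus.
Kiran did not control Talus before and does after, so the clause is triggered.

Yes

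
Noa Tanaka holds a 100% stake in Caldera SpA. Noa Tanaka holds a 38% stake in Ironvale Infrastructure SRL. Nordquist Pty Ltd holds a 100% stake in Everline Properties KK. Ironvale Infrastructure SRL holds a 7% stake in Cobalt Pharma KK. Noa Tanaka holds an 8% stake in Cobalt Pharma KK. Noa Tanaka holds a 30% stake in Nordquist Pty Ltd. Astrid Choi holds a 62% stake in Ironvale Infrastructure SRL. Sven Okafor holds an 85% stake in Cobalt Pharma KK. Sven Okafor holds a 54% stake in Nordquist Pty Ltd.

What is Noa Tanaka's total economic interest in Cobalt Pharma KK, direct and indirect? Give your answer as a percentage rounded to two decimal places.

10.66%

Noa reaches Cobalt along 2 paths.
Via Ironvale: 38% × 7% = 2.66%.
Direct stake: 8% = 8%.
Total: 2.66% + 8% = 10.66%.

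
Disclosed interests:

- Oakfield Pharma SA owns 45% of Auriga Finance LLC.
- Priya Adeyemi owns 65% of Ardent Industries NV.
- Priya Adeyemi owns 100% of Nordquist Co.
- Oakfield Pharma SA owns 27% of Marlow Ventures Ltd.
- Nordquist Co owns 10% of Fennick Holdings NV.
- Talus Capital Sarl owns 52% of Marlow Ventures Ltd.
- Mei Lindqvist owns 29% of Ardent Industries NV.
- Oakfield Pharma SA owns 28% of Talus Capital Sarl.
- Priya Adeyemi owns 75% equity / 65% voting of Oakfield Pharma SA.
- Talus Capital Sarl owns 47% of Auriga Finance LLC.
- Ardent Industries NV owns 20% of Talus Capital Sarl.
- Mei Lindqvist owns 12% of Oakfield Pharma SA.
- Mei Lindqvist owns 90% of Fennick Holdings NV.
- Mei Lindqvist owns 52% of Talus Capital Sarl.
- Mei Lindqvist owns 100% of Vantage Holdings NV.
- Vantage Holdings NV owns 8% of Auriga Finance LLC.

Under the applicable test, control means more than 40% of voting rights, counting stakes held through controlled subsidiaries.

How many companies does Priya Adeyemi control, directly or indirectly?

6

Priya holds 65% of Oakfield, so Priya controls Oakfield.
Priya holds 65% of Ardent, so Priya controls Ardent.
Oakfield and Ardent together hold 28% + 20% = 48% of Talus, so Priya controls Talus.
Priya holds 100% of Nordquist, so Priya controls Nordquist.
Oakfield and Talus together hold 27% + 52% = 79% of Marlow, so Priya controls Marlow.
Oakfield and Talus together hold 45% + 47% = 92% of Auriga, so Priya controls Auriga.
No other company's threshold is met.
Priya controls 6 companies.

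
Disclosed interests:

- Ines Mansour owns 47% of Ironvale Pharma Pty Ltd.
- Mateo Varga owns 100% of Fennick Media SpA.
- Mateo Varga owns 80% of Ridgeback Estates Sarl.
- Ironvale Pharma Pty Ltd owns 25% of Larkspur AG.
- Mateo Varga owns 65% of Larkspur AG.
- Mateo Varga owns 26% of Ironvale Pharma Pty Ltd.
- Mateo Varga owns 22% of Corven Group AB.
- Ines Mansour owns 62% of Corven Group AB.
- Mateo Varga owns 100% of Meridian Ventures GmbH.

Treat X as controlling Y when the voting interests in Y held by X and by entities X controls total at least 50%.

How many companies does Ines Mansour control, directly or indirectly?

Ines holds 62% of Corven, so Ines controls Corven.
No other company's threshold is met.
Ines controls 1 company.

1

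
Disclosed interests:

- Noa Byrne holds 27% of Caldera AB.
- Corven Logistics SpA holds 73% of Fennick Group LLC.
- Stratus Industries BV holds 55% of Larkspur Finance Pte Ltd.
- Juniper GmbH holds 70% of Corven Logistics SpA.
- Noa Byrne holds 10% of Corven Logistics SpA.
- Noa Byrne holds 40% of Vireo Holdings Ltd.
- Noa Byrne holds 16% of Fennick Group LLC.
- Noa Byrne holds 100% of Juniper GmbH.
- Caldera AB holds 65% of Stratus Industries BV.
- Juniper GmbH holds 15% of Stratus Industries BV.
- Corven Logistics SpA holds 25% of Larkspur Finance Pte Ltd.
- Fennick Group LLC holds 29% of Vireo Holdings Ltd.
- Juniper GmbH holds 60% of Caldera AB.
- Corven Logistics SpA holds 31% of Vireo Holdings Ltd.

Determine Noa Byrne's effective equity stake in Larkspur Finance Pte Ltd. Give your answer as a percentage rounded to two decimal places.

Noa reaches Larkspur along 5 paths.
Via Juniper → Corven: 100% × 70% × 25% = 17.5%.
Via Corven: 10% × 25% = 2.5%.
Via Juniper → Stratus: 100% × 15% × 55% = 8.25%.
Via Caldera → Stratus: 27% × 65% × 55% = 9.6525%.
Via Juniper → Caldera → Stratus: 100% × 60% × 65% × 55% = 21.45%.
Total: 17.5% + 2.5% + 8.25% + 9.6525% + 21.45% = 59.3525%.
Rounded: 59.35%.

59.35%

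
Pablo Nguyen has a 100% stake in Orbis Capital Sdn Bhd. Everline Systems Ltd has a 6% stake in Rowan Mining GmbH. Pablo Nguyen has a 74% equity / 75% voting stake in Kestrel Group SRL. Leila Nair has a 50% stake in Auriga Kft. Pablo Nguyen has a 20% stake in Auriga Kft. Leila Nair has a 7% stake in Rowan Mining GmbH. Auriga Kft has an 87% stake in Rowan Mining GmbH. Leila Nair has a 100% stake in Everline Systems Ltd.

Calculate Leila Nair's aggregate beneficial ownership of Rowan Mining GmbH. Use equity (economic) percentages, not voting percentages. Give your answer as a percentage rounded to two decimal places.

Leila reaches Rowan along 3 paths.
Via Auriga: 50% × 87% = 43.5%.
Direct stake: 7% = 7%.
Via Everline: 100% × 6% = 6%.
Total: 43.5% + 7% + 6% = 56.5%.
Rounded: 56.50%.

56.50%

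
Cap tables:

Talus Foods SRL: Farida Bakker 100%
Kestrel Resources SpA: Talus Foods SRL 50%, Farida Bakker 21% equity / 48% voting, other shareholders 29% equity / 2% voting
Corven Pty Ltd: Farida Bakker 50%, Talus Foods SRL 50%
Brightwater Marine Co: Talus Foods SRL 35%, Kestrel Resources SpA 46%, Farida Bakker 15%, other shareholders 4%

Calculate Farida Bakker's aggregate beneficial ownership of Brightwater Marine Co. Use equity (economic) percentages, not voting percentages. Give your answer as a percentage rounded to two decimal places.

82.66%

Farida reaches Brightwater along 4 paths.
Via Talus: 100% × 35% = 35%.
Via Talus → Kestrel: 100% × 50% × 46% = 23%.
Via Kestrel: 21% × 46% = 9.66%.
Direct stake: 15% = 15%.
Total: 35% + 23% + 9.66% + 15% = 82.66%.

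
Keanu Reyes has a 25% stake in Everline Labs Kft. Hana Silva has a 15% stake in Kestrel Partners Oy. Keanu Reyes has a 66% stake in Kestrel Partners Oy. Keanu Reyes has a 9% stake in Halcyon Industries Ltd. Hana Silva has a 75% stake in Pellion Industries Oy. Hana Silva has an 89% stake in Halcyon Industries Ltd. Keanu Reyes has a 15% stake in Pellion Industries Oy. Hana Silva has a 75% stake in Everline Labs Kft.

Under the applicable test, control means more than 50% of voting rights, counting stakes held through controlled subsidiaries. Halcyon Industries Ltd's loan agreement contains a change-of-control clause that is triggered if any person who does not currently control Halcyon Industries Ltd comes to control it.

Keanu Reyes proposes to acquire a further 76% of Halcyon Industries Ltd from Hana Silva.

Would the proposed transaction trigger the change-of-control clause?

Yes

The purchase adds only to Keanu's holdings (Hana's stake shrinks), so Keanu is the only person who could newly come to control Halcyon.
Keanu holds 66% of Kestrel, so Keanu controls Kestrel.
In Halcyon, Keanu's side holds only 9%, not > 50%.
So before the transaction, Keanu does not control Halcyon.
After the purchase, Keanu's direct stake in Halcyon rises to 9% + 76% = 85%, and Hana's stake falls to 13%.
Keanu holds 85% of Halcyon, so Keanu controls Halcyon.
Keanu did not control Halcyon before and does after, so the clause is triggered.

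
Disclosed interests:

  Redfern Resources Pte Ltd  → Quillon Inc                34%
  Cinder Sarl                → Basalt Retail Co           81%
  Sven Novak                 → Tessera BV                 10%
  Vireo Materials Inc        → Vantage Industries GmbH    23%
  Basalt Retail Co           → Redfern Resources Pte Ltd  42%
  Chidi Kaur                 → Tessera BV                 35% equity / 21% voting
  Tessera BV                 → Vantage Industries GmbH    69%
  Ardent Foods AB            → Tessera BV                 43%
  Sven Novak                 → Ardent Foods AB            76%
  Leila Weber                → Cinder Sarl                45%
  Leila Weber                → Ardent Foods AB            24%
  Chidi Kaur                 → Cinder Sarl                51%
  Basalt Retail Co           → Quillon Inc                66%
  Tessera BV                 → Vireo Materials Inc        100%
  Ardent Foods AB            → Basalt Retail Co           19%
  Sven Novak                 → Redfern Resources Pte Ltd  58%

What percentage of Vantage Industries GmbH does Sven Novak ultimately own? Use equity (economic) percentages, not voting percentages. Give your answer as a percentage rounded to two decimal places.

39.27%

Sven reaches Vantage along 4 paths.
Via Ardent → Tessera → Vireo: 76% × 43% × 100% × 23% = 7.5164%.
Via Tessera → Vireo: 10% × 100% × 23% = 2.3%.
Via Ardent → Tessera: 76% × 43% × 69% = 22.5492%.
Via Tessera: 10% × 69% = 6.9%.
Total: 7.5164% + 2.3% + 22.5492% + 6.9% = 39.2656%.
Rounded: 39.27%.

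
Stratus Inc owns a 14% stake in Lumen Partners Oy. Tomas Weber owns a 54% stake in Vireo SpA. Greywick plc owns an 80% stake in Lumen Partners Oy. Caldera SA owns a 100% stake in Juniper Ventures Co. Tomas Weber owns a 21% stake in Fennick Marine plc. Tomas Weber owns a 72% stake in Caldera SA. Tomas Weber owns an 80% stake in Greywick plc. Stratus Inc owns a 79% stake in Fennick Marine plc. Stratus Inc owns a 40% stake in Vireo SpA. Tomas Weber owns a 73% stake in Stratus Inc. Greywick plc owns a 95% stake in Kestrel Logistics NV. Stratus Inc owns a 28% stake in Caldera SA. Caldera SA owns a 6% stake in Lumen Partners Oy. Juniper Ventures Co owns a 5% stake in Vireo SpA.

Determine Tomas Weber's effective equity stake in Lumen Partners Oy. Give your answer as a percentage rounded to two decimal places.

Tomas reaches Lumen along 4 paths.
Via Greywick: 80% × 80% = 64%.
Via Stratus → Caldera: 73% × 28% × 6% = 1.2264%.
Via Caldera: 72% × 6% = 4.32%.
Via Stratus: 73% × 14% = 10.22%.
Total: 64% + 1.2264% + 4.32% + 10.22% = 79.7664%.
Rounded: 79.77%.

79.77%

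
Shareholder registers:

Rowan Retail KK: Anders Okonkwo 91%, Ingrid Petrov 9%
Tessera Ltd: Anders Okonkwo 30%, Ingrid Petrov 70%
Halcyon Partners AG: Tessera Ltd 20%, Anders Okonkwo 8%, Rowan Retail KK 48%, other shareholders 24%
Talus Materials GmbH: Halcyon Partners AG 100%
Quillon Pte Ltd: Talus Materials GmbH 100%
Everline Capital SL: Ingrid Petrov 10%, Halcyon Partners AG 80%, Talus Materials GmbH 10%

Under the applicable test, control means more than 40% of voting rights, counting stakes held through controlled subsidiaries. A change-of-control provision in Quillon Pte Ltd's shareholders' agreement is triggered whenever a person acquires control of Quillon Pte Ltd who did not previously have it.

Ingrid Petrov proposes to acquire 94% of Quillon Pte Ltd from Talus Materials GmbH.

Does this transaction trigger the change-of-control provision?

Yes

The purchase adds only to Ingrid's holdings (Talus's stake shrinks), so Ingrid is the only person who could newly come to control Quillon.
Ingrid holds 70% of Tessera, so Ingrid controls Tessera.
Neither Ingrid nor any entity Ingrid controls holds any voting interest in Quillon.
So before the transaction, Ingrid does not control Quillon.
After the purchase, Ingrid holds 94% of Quillon directly, and Talus's stake falls to 6%.
Ingrid holds 94% of Quillon, so Ingrid controls Quillon.
Ingrid did not control Quillon before and does after, so the clause is triggered.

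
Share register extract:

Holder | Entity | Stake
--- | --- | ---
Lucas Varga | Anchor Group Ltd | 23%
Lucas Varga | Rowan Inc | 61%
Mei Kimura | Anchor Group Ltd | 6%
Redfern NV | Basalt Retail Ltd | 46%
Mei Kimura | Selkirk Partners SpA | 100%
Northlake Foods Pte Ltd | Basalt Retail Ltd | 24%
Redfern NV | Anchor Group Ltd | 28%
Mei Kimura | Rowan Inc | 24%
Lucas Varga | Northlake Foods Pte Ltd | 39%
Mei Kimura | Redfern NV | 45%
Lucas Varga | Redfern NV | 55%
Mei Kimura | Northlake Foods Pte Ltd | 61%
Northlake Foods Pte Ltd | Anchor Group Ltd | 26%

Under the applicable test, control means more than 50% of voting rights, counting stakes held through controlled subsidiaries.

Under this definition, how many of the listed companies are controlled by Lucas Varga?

Lucas holds 61% of Rowan, so Lucas controls Rowan.
Lucas holds 55% of Redfern, so Lucas controls Redfern.
Lucas and Redfern together hold 23% + 28% = 51% of Anchor, so Lucas controls Anchor.
No other company's threshold is met.
Lucas controls 3 companies.

3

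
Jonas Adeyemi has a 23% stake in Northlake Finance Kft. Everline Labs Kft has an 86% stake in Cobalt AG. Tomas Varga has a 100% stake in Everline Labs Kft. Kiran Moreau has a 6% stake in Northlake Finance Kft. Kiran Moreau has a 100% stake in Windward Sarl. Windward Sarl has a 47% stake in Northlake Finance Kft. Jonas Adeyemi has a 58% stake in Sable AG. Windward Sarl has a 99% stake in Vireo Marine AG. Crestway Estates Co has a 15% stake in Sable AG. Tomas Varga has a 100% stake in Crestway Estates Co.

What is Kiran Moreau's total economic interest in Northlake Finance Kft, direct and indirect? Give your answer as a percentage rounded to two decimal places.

Kiran reaches Northlake along 2 paths.
Via Windward: 100% × 47% = 47%.
Direct stake: 6% = 6%.
Total: 47% + 6% = 53%.
Rounded: 53.00%.

53.00%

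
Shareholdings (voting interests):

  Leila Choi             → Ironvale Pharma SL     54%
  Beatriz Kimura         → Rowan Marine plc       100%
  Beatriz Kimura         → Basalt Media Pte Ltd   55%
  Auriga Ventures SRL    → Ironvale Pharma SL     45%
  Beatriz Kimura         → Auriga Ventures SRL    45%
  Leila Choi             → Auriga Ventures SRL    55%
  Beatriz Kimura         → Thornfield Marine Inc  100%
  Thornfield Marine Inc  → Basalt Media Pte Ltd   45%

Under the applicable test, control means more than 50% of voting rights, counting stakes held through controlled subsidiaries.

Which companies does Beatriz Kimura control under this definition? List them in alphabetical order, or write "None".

Beatriz holds 100% of Thornfield, so Beatriz controls Thornfield.
Beatriz holds 100% of Rowan, so Beatriz controls Rowan.
Beatriz and Thornfield together hold 55% + 45% = 100% of Basalt, so Beatriz controls Basalt.
No other company's threshold is met.

Basalt Media Pte Ltd, Rowan Marine plc, Thornfield Marine Inc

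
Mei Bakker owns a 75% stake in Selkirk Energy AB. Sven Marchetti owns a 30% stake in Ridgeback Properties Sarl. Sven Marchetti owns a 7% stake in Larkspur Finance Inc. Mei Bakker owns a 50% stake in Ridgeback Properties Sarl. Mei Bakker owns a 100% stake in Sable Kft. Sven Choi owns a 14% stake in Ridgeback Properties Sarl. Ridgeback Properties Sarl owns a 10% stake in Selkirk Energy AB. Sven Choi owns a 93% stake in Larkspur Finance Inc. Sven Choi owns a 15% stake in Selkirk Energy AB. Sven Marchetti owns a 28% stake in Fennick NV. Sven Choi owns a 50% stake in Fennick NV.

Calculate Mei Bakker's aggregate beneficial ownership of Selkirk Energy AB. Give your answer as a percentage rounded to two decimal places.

Mei reaches Selkirk along 2 paths.
Via Ridgeback: 50% × 10% = 5%.
Direct stake: 75% = 75%.
Total: 5% + 75% = 80%.
Rounded: 80.00%.

80.00%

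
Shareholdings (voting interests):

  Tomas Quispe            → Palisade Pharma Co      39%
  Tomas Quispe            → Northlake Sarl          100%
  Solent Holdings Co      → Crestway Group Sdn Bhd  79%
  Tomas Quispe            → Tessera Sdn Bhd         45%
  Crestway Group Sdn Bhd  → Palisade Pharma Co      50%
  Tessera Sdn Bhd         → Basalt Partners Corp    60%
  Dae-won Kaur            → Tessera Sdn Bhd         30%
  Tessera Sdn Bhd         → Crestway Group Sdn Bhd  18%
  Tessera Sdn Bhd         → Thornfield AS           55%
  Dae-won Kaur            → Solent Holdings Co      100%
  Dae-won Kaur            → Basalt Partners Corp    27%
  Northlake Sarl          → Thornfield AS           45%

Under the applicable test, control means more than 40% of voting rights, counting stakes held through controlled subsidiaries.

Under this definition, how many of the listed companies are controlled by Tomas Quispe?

Tomas holds 45% of Tessera, so Tomas controls Tessera.
Tomas holds 100% of Northlake, so Tomas controls Northlake.
Northlake and Tessera together hold 45% + 55% = 100% of Thornfield, so Tomas controls Thornfield.
Tessera holds 60% of Basalt, so Tomas controls Basalt.
No other company's threshold is met.
Tomas controls 4 companies.

4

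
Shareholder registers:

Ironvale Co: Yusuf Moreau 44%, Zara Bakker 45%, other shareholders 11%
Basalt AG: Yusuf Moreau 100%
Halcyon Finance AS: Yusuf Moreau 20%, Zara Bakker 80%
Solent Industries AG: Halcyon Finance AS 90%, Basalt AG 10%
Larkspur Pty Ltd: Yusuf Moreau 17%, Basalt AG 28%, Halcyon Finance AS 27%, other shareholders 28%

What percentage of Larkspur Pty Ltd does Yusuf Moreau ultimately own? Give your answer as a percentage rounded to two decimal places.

Yusuf reaches Larkspur along 3 paths.
Direct stake: 17% = 17%.
Via Basalt: 100% × 28% = 28%.
Via Halcyon: 20% × 27% = 5.4%.
Total: 17% + 28% + 5.4% = 50.4%.
Rounded: 50.40%.

50.40%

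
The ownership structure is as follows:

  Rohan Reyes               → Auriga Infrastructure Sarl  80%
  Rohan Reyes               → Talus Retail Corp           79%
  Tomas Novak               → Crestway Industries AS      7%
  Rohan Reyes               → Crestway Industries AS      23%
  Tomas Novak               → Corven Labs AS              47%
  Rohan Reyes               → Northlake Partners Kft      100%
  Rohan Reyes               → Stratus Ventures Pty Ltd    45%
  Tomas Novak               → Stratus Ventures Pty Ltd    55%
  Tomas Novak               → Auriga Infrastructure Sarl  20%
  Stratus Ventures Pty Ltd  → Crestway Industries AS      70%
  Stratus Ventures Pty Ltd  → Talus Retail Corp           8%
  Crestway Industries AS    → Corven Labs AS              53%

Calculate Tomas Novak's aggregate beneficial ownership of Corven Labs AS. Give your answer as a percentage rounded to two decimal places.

71.12%

Tomas reaches Corven along 3 paths.
Direct stake: 47% = 47%.
Via Crestway: 7% × 53% = 3.71%.
Via Stratus → Crestway: 55% × 70% × 53% = 20.405%.
Total: 47% + 3.71% + 20.405% = 71.115%.
Rounded: 71.12%.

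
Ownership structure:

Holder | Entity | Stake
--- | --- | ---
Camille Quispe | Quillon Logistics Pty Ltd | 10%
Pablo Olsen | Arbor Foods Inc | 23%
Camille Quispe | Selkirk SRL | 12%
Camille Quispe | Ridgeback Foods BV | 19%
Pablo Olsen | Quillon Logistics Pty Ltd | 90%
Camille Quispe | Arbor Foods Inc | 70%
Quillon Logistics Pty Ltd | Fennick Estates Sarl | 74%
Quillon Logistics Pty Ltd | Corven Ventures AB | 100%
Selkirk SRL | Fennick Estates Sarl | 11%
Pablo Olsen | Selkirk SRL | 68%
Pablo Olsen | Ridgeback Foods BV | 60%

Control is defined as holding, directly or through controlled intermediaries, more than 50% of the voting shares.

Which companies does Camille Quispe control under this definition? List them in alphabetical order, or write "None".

Arbor Foods Inc

Camille holds 70% of Arbor, so Camille controls Arbor.
No other company's threshold is met.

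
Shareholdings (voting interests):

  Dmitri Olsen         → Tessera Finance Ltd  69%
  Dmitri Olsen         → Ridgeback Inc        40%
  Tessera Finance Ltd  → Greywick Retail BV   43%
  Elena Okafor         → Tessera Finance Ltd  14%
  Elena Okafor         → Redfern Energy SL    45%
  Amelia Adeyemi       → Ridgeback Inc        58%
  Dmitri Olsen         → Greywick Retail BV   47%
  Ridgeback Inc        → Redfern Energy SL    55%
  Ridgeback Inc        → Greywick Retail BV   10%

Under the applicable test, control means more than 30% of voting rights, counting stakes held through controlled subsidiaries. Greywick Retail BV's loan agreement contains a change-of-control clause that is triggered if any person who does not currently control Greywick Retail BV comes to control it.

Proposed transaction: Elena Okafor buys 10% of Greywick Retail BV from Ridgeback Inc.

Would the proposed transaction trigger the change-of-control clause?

No

The purchase adds only to Elena's holdings (Ridgeback's stake shrinks), so Elena is the only person who could newly come to control Greywick.
Elena holds 45% of Redfern, so Elena controls Redfern.
Neither Elena nor any entity Elena controls holds any voting interest in Greywick.
So before the transaction, Elena does not control Greywick.
After the purchase, Elena holds 10% of Greywick directly, and Ridgeback's stake falls to 0%.
After the transaction, Elena's side holds 10% of Greywick, not > 30%, so Elena still does not control Greywick.
No new person acquires control, so the clause is not triggered.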